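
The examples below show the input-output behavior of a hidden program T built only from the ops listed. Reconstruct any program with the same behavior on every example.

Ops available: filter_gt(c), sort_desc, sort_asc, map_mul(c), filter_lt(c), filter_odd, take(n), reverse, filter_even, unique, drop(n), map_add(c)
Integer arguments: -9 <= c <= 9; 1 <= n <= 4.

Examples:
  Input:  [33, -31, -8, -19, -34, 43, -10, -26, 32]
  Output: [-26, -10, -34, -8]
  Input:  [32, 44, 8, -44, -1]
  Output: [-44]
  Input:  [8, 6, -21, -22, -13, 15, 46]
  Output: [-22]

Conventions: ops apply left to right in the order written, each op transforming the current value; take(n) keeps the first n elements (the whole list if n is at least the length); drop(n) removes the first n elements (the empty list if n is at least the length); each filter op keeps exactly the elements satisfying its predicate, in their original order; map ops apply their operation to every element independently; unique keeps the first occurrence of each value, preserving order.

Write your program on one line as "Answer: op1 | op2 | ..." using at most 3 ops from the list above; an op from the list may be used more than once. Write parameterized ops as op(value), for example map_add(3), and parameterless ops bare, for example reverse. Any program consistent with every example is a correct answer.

reverse | filter_lt(-1) | filter_even

Check, running the answer program on each example:
  [33, -31, -8, -19, -34, 43, -10, -26, 32] -> [32, -26, -10, 43, -34, -19, -8, -31, 33] -> [-26, -10, -34, -19, -8, -31] -> [-26, -10, -34, -8]
  [32, 44, 8, -44, -1] -> [-1, -44, 8, 44, 32] -> [-44] -> [-44]
  [8, 6, -21, -22, -13, 15, 46] -> [46, 15, -13, -22, -21, 6, 8] -> [-13, -22, -21] -> [-22]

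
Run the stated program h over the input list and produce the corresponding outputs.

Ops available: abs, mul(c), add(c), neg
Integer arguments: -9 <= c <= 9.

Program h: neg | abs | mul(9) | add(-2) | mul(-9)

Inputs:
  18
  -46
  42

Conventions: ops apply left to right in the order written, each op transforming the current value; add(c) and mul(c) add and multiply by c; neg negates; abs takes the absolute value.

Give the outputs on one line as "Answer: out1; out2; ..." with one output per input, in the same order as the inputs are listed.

Execution, op by op:
  18 -> -18 -> 18 -> 162 -> 160 -> -1440
  -46 -> 46 -> 46 -> 414 -> 412 -> -3708
  42 -> -42 -> 42 -> 378 -> 376 -> -3384

-1440; -3708; -3384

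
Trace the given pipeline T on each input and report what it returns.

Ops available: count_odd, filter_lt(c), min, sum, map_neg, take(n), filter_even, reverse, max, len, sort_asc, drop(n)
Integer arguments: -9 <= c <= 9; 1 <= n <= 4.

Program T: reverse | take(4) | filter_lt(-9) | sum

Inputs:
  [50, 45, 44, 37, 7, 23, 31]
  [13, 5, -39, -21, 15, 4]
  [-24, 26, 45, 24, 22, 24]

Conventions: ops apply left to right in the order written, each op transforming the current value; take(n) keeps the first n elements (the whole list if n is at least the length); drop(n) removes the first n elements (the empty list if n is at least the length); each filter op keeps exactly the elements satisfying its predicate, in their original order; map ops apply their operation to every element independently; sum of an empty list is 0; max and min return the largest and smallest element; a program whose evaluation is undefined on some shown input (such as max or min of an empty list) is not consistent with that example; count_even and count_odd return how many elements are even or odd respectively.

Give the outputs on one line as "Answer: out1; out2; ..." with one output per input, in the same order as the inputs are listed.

Execution, op by op:
  [50, 45, 44, 37, 7, 23, 31] -> [31, 23, 7, 37, 44, 45, 50] -> [31, 23, 7, 37] -> [] -> 0
  [13, 5, -39, -21, 15, 4] -> [4, 15, -21, -39, 5, 13] -> [4, 15, -21, -39] -> [-21, -39] -> -60
  [-24, 26, 45, 24, 22, 24] -> [24, 22, 24, 45, 26, -24] -> [24, 22, 24, 45] -> [] -> 0

0; -60; 0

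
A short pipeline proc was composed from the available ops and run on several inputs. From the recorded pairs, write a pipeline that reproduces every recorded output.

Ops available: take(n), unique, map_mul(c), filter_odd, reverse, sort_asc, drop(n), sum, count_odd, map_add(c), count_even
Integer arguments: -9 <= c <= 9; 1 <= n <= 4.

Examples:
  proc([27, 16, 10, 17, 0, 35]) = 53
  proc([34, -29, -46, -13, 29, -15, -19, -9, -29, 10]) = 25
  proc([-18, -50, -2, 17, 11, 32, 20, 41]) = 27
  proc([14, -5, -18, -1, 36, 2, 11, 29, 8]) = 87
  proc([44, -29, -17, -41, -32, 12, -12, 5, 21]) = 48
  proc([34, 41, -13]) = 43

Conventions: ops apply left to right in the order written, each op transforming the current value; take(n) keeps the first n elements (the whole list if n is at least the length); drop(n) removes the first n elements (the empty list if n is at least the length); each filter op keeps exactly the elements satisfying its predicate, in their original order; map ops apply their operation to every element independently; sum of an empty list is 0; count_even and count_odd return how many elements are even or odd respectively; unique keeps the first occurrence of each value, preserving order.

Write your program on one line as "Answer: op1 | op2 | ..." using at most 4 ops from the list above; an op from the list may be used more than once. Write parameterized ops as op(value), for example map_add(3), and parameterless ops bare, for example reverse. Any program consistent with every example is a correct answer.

reverse | map_add(9) | filter_odd | sum

Check, running the answer program on each example:
  [27, 16, 10, 17, 0, 35] -> [35, 0, 17, 10, 16, 27] -> [44, 9, 26, 19, 25, 36] -> [9, 19, 25] -> 53
  [34, -29, -46, -13, 29, -15, -19, -9, -29, 10] -> [10, -29, -9, -19, -15, 29, -13, -46, -29, 34] -> [19, -20, 0, -10, -6, 38, -4, -37, -20, 43] -> [19, -37, 43] -> 25
  [-18, -50, -2, 17, 11, 32, 20, 41] -> [41, 20, 32, 11, 17, -2, -50, -18] -> [50, 29, 41, 20, 26, 7, -41, -9] -> [29, 41, 7, -41, -9] -> 27
  [14, -5, -18, -1, 36, 2, 11, 29, 8] -> [8, 29, 11, 2, 36, -1, -18, -5, 14] -> [17, 38, 20, 11, 45, 8, -9, 4, 23] -> [17, 11, 45, -9, 23] -> 87
  [44, -29, -17, -41, -32, 12, -12, 5, 21] -> [21, 5, -12, 12, -32, -41, -17, -29, 44] -> [30, 14, -3, 21, -23, -32, -8, -20, 53] -> [-3, 21, -23, 53] -> 48
  [34, 41, -13] -> [-13, 41, 34] -> [-4, 50, 43] -> [43] -> 43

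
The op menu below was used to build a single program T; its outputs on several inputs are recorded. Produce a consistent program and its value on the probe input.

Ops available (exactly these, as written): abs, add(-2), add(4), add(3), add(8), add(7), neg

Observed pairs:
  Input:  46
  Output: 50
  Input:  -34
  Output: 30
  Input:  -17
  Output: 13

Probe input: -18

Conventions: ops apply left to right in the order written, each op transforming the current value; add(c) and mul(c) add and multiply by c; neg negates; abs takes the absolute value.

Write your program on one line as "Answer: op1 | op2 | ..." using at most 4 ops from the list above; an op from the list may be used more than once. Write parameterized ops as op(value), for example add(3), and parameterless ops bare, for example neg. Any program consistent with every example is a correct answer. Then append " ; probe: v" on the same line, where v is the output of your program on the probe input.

add(4) | neg | abs ; probe: 14

Check, running the answer program on each example:
  46 -> 50 -> -50 -> 50
  -34 -> -30 -> 30 -> 30
  -17 -> -13 -> 13 -> 13
  probe: -18 -> -14 -> 14 -> 14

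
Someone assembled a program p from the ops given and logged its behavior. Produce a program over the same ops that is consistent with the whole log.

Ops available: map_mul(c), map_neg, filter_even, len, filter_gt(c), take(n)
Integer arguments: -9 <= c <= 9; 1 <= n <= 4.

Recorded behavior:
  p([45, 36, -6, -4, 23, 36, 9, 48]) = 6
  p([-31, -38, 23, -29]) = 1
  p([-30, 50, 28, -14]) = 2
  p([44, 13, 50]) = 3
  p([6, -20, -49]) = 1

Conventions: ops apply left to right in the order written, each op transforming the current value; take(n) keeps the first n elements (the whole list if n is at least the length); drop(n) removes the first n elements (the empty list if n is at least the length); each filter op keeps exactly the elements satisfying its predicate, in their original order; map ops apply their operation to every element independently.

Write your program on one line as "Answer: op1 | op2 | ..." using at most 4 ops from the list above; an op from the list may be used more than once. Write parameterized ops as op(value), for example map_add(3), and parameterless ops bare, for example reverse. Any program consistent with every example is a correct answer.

filter_gt(3) | map_neg | len

Check, running the answer program on each example:
  [45, 36, -6, -4, 23, 36, 9, 48] -> [45, 36, 23, 36, 9, 48] -> [-45, -36, -23, -36, -9, -48] -> 6
  [-31, -38, 23, -29] -> [23] -> [-23] -> 1
  [-30, 50, 28, -14] -> [50, 28] -> [-50, -28] -> 2
  [44, 13, 50] -> [44, 13, 50] -> [-44, -13, -50] -> 3
  [6, -20, -49] -> [6] -> [-6] -> 1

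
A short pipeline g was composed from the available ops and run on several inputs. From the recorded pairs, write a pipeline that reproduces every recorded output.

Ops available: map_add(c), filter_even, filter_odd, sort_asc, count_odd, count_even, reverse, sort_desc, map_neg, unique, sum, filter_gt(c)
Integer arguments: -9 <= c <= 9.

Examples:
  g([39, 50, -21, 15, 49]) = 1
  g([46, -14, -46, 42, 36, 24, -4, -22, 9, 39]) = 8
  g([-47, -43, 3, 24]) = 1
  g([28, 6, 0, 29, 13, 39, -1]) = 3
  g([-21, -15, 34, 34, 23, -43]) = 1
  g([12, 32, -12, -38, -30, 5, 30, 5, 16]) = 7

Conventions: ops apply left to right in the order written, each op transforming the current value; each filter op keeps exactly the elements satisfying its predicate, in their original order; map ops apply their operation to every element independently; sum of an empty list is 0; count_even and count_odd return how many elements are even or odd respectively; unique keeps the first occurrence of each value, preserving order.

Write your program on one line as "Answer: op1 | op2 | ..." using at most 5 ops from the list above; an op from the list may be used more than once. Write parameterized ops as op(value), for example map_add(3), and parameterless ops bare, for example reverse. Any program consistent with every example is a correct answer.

map_add(6) | map_neg | unique | count_even

Check, running the answer program on each example:
  [39, 50, -21, 15, 49] -> [45, 56, -15, 21, 55] -> [-45, -56, 15, -21, -55] -> [-45, -56, 15, -21, -55] -> 1
  [46, -14, -46, 42, 36, 24, -4, -22, 9, 39] -> [52, -8, -40, 48, 42, 30, 2, -16, 15, 45] -> [-52, 8, 40, -48, -42, -30, -2, 16, -15, -45] -> [-52, 8, 40, -48, -42, -30, -2, 16, -15, -45] -> 8
  [-47, -43, 3, 24] -> [-41, -37, 9, 30] -> [41, 37, -9, -30] -> [41, 37, -9, -30] -> 1
  [28, 6, 0, 29, 13, 39, -1] -> [34, 12, 6, 35, 19, 45, 5] -> [-34, -12, -6, -35, -19, -45, -5] -> [-34, -12, -6, -35, -19, -45, -5] -> 3
  [-21, -15, 34, 34, 23, -43] -> [-15, -9, 40, 40, 29, -37] -> [15, 9, -40, -40, -29, 37] -> [15, 9, -40, -29, 37] -> 1
  [12, 32, -12, -38, -30, 5, 30, 5, 16] -> [18, 38, -6, -32, -24, 11, 36, 11, 22] -> [-18, -38, 6, 32, 24, -11, -36, -11, -22] -> [-18, -38, 6, 32, 24, -11, -36, -22] -> 7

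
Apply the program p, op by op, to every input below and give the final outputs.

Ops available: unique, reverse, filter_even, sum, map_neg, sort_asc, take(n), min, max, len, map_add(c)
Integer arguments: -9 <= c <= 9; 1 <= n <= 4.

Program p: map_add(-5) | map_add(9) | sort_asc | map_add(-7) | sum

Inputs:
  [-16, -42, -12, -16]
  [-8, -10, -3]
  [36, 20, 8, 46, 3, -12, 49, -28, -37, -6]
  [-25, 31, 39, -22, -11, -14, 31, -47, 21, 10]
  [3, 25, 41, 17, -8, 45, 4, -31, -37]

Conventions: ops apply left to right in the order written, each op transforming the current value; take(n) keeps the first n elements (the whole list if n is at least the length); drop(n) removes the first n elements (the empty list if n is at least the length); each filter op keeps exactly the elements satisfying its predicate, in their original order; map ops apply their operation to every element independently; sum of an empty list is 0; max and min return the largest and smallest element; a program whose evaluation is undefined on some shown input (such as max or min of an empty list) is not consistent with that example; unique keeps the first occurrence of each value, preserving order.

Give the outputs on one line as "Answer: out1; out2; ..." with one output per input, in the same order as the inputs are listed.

-98; -30; 49; -17; 32

Execution, op by op:
  [-16, -42, -12, -16] -> [-21, -47, -17, -21] -> [-12, -38, -8, -12] -> [-38, -12, -12, -8] -> [-45, -19, -19, -15] -> -98
  [-8, -10, -3] -> [-13, -15, -8] -> [-4, -6, 1] -> [-6, -4, 1] -> [-13, -11, -6] -> -30
  [36, 20, 8, 46, 3, -12, 49, -28, -37, -6] -> [31, 15, 3, 41, -2, -17, 44, -33, -42, -11] -> [40, 24, 12, 50, 7, -8, 53, -24, -33, -2] -> [-33, -24, -8, -2, 7, 12, 24, 40, 50, 53] -> [-40, -31, -15, -9, 0, 5, 17, 33, 43, 46] -> 49
  [-25, 31, 39, -22, -11, -14, 31, -47, 21, 10] -> [-30, 26, 34, -27, -16, -19, 26, -52, 16, 5] -> [-21, 35, 43, -18, -7, -10, 35, -43, 25, 14] -> [-43, -21, -18, -10, -7, 14, 25, 35, 35, 43] -> [-50, -28, -25, -17, -14, 7, 18, 28, 28, 36] -> -17
  [3, 25, 41, 17, -8, 45, 4, -31, -37] -> [-2, 20, 36, 12, -13, 40, -1, -36, -42] -> [7, 29, 45, 21, -4, 49, 8, -27, -33] -> [-33, -27, -4, 7, 8, 21, 29, 45, 49] -> [-40, -34, -11, 0, 1, 14, 22, 38, 42] -> 32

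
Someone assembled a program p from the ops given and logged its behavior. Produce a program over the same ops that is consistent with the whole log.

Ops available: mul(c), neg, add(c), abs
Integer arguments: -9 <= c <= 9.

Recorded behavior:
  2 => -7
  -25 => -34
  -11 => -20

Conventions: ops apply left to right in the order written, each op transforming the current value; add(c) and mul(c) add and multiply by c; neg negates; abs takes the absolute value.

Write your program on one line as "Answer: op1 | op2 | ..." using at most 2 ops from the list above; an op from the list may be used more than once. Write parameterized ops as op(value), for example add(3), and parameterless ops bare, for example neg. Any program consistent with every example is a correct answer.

add(-4) | add(-5)

Check, running the answer program on each example:
  2 -> -2 -> -7
  -25 -> -29 -> -34
  -11 -> -15 -> -20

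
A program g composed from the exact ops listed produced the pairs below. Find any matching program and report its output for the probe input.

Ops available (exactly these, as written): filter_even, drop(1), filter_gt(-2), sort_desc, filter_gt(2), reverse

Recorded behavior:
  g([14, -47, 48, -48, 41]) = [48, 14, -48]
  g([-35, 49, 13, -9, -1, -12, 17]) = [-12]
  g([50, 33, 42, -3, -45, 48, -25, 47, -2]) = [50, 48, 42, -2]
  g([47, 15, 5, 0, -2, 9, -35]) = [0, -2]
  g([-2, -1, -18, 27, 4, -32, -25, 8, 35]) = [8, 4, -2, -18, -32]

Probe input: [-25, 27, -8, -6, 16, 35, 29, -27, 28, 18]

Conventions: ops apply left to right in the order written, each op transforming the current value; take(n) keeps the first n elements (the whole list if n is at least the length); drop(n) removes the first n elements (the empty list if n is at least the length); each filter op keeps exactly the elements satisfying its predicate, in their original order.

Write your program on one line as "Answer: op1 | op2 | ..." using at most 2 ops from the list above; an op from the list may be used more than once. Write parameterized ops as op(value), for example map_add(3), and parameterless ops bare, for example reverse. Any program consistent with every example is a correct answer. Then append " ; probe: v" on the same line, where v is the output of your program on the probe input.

filter_even | sort_desc ; probe: [28, 18, 16, -6, -8]

Check, running the answer program on each example:
  [14, -47, 48, -48, 41] -> [14, 48, -48] -> [48, 14, -48]
  [-35, 49, 13, -9, -1, -12, 17] -> [-12] -> [-12]
  [50, 33, 42, -3, -45, 48, -25, 47, -2] -> [50, 42, 48, -2] -> [50, 48, 42, -2]
  [47, 15, 5, 0, -2, 9, -35] -> [0, -2] -> [0, -2]
  [-2, -1, -18, 27, 4, -32, -25, 8, 35] -> [-2, -18, 4, -32, 8] -> [8, 4, -2, -18, -32]
  probe: [-25, 27, -8, -6, 16, 35, 29, -27, 28, 18] -> [-8, -6, 16, 28, 18] -> [28, 18, 16, -6, -8]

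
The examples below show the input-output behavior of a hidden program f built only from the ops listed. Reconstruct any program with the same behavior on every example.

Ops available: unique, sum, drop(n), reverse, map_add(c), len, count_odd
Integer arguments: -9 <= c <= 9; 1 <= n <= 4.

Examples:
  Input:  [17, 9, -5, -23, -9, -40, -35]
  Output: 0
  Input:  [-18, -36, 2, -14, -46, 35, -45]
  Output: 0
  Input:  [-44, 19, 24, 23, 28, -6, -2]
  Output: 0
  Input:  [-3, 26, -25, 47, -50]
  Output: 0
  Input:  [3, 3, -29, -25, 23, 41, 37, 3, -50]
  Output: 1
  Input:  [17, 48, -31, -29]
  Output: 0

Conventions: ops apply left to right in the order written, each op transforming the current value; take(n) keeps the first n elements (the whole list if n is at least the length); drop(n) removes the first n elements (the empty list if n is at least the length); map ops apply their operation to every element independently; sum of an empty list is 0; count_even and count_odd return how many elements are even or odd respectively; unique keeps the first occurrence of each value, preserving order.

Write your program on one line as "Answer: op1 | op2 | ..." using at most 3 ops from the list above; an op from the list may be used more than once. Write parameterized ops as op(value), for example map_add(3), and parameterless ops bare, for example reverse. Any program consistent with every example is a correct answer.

drop(3) | drop(4) | count_odd

Check, running the answer program on each example:
  [17, 9, -5, -23, -9, -40, -35] -> [-23, -9, -40, -35] -> [] -> 0
  [-18, -36, 2, -14, -46, 35, -45] -> [-14, -46, 35, -45] -> [] -> 0
  [-44, 19, 24, 23, 28, -6, -2] -> [23, 28, -6, -2] -> [] -> 0
  [-3, 26, -25, 47, -50] -> [47, -50] -> [] -> 0
  [3, 3, -29, -25, 23, 41, 37, 3, -50] -> [-25, 23, 41, 37, 3, -50] -> [3, -50] -> 1
  [17, 48, -31, -29] -> [-29] -> [] -> 0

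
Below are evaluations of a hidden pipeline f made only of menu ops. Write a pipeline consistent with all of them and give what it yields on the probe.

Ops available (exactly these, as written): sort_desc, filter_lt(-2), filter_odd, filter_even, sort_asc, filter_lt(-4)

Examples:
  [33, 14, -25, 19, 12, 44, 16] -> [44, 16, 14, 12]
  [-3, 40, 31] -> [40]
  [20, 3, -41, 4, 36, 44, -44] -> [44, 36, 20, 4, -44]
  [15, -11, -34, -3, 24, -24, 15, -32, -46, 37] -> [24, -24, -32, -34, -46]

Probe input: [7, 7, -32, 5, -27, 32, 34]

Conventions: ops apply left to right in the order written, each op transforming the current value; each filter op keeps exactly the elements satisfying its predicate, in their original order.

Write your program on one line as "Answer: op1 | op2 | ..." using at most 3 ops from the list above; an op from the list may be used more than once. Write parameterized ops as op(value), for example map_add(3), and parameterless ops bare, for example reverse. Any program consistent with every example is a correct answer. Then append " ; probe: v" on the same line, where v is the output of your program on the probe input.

sort_desc | filter_even ; probe: [34, 32, -32]

Check, running the answer program on each example:
  [33, 14, -25, 19, 12, 44, 16] -> [44, 33, 19, 16, 14, 12, -25] -> [44, 16, 14, 12]
  [-3, 40, 31] -> [40, 31, -3] -> [40]
  [20, 3, -41, 4, 36, 44, -44] -> [44, 36, 20, 4, 3, -41, -44] -> [44, 36, 20, 4, -44]
  [15, -11, -34, -3, 24, -24, 15, -32, -46, 37] -> [37, 24, 15, 15, -3, -11, -24, -32, -34, -46] -> [24, -24, -32, -34, -46]
  probe: [7, 7, -32, 5, -27, 32, 34] -> [34, 32, 7, 7, 5, -27, -32] -> [34, 32, -32]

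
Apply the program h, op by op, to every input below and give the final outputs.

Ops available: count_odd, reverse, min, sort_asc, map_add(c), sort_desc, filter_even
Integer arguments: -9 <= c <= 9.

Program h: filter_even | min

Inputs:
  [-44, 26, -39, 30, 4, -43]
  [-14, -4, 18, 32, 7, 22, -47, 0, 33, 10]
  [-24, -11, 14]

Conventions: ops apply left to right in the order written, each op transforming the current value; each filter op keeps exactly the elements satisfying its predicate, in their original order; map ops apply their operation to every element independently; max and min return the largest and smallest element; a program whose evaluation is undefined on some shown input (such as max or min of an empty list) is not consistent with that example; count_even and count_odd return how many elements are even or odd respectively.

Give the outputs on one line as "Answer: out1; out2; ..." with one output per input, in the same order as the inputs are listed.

Execution, op by op:
  [-44, 26, -39, 30, 4, -43] -> [-44, 26, 30, 4] -> -44
  [-14, -4, 18, 32, 7, 22, -47, 0, 33, 10] -> [-14, -4, 18, 32, 22, 0, 10] -> -14
  [-24, -11, 14] -> [-24, 14] -> -24

-44; -14; -24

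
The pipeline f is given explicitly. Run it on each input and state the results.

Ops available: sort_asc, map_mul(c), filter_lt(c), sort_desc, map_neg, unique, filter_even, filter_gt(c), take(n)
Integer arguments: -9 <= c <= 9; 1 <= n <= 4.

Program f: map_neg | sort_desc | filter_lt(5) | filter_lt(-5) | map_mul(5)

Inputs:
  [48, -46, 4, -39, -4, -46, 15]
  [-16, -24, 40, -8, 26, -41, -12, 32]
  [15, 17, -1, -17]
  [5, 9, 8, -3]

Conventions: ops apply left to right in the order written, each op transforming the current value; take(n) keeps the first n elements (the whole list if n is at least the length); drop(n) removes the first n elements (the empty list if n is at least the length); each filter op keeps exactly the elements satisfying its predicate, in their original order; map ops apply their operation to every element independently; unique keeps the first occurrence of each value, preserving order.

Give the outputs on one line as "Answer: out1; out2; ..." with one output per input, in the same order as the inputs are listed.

[-75, -240]; [-130, -160, -200]; [-75, -85]; [-40, -45]

Execution, op by op:
  [48, -46, 4, -39, -4, -46, 15] -> [-48, 46, -4, 39, 4, 46, -15] -> [46, 46, 39, 4, -4, -15, -48] -> [4, -4, -15, -48] -> [-15, -48] -> [-75, -240]
  [-16, -24, 40, -8, 26, -41, -12, 32] -> [16, 24, -40, 8, -26, 41, 12, -32] -> [41, 24, 16, 12, 8, -26, -32, -40] -> [-26, -32, -40] -> [-26, -32, -40] -> [-130, -160, -200]
  [15, 17, -1, -17] -> [-15, -17, 1, 17] -> [17, 1, -15, -17] -> [1, -15, -17] -> [-15, -17] -> [-75, -85]
  [5, 9, 8, -3] -> [-5, -9, -8, 3] -> [3, -5, -8, -9] -> [3, -5, -8, -9] -> [-8, -9] -> [-40, -45]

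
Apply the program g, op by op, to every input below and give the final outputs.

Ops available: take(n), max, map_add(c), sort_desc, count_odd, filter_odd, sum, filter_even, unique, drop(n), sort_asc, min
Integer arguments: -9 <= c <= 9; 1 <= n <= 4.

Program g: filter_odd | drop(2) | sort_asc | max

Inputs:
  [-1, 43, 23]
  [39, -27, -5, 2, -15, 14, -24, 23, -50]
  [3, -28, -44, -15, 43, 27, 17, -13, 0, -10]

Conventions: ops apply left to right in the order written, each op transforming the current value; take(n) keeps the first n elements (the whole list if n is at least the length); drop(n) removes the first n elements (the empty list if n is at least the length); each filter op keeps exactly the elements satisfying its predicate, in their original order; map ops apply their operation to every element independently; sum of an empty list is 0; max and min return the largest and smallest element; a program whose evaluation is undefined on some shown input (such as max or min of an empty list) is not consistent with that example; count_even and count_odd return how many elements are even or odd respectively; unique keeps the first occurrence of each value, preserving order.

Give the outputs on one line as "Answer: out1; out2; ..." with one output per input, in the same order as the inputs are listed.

Execution, op by op:
  [-1, 43, 23] -> [-1, 43, 23] -> [23] -> [23] -> 23
  [39, -27, -5, 2, -15, 14, -24, 23, -50] -> [39, -27, -5, -15, 23] -> [-5, -15, 23] -> [-15, -5, 23] -> 23
  [3, -28, -44, -15, 43, 27, 17, -13, 0, -10] -> [3, -15, 43, 27, 17, -13] -> [43, 27, 17, -13] -> [-13, 17, 27, 43] -> 43

23; 23; 43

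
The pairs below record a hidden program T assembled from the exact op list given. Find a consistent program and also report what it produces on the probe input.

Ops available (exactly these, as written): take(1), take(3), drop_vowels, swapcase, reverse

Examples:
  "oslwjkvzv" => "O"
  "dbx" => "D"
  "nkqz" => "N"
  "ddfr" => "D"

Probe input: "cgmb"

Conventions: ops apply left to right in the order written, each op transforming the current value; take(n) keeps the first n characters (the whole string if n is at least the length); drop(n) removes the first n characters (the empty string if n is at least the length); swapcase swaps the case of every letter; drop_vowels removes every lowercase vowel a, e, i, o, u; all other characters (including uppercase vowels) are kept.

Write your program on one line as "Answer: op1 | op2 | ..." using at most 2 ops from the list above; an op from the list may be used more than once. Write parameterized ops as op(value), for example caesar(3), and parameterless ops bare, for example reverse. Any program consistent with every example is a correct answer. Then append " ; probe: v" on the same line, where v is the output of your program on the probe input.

take(1) | swapcase ; probe: "C"

Check, running the answer program on each example:
  "oslwjkvzv" -> "o" -> "O"
  "dbx" -> "d" -> "D"
  "nkqz" -> "n" -> "N"
  "ddfr" -> "d" -> "D"
  probe: "cgmb" -> "c" -> "C"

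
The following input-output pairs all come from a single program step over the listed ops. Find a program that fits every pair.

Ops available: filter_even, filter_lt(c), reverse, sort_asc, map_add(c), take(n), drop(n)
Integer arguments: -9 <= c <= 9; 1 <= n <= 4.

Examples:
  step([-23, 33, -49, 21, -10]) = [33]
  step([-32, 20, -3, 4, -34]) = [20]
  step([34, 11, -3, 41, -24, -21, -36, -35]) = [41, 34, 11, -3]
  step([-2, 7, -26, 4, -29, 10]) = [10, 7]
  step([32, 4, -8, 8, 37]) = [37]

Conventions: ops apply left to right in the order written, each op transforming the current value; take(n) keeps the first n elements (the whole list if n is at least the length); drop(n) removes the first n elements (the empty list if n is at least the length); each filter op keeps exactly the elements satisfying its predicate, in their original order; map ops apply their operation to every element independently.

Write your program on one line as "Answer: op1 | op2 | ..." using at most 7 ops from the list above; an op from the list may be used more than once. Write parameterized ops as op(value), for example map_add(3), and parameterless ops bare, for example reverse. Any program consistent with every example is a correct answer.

reverse | sort_asc | map_add(-6) | drop(4) | map_add(6) | reverse

Check, running the answer program on each example:
  [-23, 33, -49, 21, -10] -> [-10, 21, -49, 33, -23] -> [-49, -23, -10, 21, 33] -> [-55, -29, -16, 15, 27] -> [27] -> [33] -> [33]
  [-32, 20, -3, 4, -34] -> [-34, 4, -3, 20, -32] -> [-34, -32, -3, 4, 20] -> [-40, -38, -9, -2, 14] -> [14] -> [20] -> [20]
  [34, 11, -3, 41, -24, -21, -36, -35] -> [-35, -36, -21, -24, 41, -3, 11, 34] -> [-36, -35, -24, -21, -3, 11, 34, 41] -> [-42, -41, -30, -27, -9, 5, 28, 35] -> [-9, 5, 28, 35] -> [-3, 11, 34, 41] -> [41, 34, 11, -3]
  [-2, 7, -26, 4, -29, 10] -> [10, -29, 4, -26, 7, -2] -> [-29, -26, -2, 4, 7, 10] -> [-35, -32, -8, -2, 1, 4] -> [1, 4] -> [7, 10] -> [10, 7]
  [32, 4, -8, 8, 37] -> [37, 8, -8, 4, 32] -> [-8, 4, 8, 32, 37] -> [-14, -2, 2, 26, 31] -> [31] -> [37] -> [37]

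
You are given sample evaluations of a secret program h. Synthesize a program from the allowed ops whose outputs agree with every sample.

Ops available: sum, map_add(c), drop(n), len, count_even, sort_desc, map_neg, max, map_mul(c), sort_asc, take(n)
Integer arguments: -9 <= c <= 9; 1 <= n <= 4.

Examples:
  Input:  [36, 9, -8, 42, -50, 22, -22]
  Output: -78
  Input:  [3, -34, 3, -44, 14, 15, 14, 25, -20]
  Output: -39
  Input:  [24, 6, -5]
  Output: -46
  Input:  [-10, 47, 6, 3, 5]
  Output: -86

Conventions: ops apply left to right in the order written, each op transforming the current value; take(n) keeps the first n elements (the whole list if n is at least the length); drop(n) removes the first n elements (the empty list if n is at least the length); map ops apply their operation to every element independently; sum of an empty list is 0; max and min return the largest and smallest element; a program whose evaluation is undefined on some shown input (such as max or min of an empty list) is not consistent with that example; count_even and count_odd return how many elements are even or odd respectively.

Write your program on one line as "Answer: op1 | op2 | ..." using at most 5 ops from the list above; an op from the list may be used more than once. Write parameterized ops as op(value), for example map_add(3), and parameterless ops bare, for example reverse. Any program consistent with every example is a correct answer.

map_add(7) | map_neg | sort_desc | sort_asc | sum

Check, running the answer program on each example:
  [36, 9, -8, 42, -50, 22, -22] -> [43, 16, -1, 49, -43, 29, -15] -> [-43, -16, 1, -49, 43, -29, 15] -> [43, 15, 1, -16, -29, -43, -49] -> [-49, -43, -29, -16, 1, 15, 43] -> -78
  [3, -34, 3, -44, 14, 15, 14, 25, -20] -> [10, -27, 10, -37, 21, 22, 21, 32, -13] -> [-10, 27, -10, 37, -21, -22, -21, -32, 13] -> [37, 27, 13, -10, -10, -21, -21, -22, -32] -> [-32, -22, -21, -21, -10, -10, 13, 27, 37] -> -39
  [24, 6, -5] -> [31, 13, 2] -> [-31, -13, -2] -> [-2, -13, -31] -> [-31, -13, -2] -> -46
  [-10, 47, 6, 3, 5] -> [-3, 54, 13, 10, 12] -> [3, -54, -13, -10, -12] -> [3, -10, -12, -13, -54] -> [-54, -13, -12, -10, 3] -> -86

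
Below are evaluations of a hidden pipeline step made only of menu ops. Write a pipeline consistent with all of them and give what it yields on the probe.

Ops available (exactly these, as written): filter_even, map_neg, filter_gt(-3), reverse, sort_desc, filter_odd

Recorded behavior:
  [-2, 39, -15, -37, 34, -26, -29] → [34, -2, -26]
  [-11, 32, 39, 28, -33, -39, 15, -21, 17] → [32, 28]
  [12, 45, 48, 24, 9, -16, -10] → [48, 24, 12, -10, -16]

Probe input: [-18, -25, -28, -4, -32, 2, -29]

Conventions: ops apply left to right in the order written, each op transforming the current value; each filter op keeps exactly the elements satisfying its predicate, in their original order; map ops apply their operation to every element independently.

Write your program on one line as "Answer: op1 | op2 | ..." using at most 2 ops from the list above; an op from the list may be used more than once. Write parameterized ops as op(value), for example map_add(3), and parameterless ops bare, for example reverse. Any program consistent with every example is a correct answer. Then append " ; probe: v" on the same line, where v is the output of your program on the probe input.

filter_even | sort_desc ; probe: [2, -4, -18, -28, -32]

Check, running the answer program on each example:
  [-2, 39, -15, -37, 34, -26, -29] -> [-2, 34, -26] -> [34, -2, -26]
  [-11, 32, 39, 28, -33, -39, 15, -21, 17] -> [32, 28] -> [32, 28]
  [12, 45, 48, 24, 9, -16, -10] -> [12, 48, 24, -16, -10] -> [48, 24, 12, -10, -16]
  probe: [-18, -25, -28, -4, -32, 2, -29] -> [-18, -28, -4, -32, 2] -> [2, -4, -18, -28, -32]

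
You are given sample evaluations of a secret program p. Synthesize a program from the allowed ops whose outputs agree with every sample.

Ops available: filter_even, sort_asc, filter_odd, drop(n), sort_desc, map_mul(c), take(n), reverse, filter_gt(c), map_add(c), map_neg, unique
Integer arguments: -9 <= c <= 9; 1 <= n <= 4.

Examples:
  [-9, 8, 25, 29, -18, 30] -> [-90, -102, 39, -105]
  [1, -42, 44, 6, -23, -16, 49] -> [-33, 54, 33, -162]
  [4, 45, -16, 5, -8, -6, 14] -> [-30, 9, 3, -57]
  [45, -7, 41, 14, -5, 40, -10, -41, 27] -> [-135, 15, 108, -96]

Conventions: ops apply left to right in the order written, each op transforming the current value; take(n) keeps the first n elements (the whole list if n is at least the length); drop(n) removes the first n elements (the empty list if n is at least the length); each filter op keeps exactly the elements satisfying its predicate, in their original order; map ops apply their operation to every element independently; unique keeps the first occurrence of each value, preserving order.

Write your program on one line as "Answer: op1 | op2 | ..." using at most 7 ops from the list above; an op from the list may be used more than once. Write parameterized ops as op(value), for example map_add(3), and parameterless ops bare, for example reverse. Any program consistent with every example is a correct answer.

reverse | map_add(5) | take(4) | map_neg | map_mul(3) | reverse

Check, running the answer program on each example:
  [-9, 8, 25, 29, -18, 30] -> [30, -18, 29, 25, 8, -9] -> [35, -13, 34, 30, 13, -4] -> [35, -13, 34, 30] -> [-35, 13, -34, -30] -> [-105, 39, -102, -90] -> [-90, -102, 39, -105]
  [1, -42, 44, 6, -23, -16, 49] -> [49, -16, -23, 6, 44, -42, 1] -> [54, -11, -18, 11, 49, -37, 6] -> [54, -11, -18, 11] -> [-54, 11, 18, -11] -> [-162, 33, 54, -33] -> [-33, 54, 33, -162]
  [4, 45, -16, 5, -8, -6, 14] -> [14, -6, -8, 5, -16, 45, 4] -> [19, -1, -3, 10, -11, 50, 9] -> [19, -1, -3, 10] -> [-19, 1, 3, -10] -> [-57, 3, 9, -30] -> [-30, 9, 3, -57]
  [45, -7, 41, 14, -5, 40, -10, -41, 27] -> [27, -41, -10, 40, -5, 14, 41, -7, 45] -> [32, -36, -5, 45, 0, 19, 46, -2, 50] -> [32, -36, -5, 45] -> [-32, 36, 5, -45] -> [-96, 108, 15, -135] -> [-135, 15, 108, -96]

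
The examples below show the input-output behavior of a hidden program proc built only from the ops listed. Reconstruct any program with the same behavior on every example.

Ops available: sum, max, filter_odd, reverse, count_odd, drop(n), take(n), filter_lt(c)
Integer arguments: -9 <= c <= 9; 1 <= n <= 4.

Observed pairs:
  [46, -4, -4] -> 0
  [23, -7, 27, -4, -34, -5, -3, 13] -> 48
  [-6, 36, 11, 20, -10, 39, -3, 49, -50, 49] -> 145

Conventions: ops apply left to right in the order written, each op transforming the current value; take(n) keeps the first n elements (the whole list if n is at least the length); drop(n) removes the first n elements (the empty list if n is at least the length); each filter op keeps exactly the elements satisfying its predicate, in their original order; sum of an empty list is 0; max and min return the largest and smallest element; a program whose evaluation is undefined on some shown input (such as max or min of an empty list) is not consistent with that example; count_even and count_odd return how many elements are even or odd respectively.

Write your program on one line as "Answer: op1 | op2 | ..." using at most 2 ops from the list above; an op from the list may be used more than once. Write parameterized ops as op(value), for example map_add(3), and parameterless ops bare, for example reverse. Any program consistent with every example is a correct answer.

filter_odd | sum

Check, running the answer program on each example:
  [46, -4, -4] -> [] -> 0
  [23, -7, 27, -4, -34, -5, -3, 13] -> [23, -7, 27, -5, -3, 13] -> 48
  [-6, 36, 11, 20, -10, 39, -3, 49, -50, 49] -> [11, 39, -3, 49, 49] -> 145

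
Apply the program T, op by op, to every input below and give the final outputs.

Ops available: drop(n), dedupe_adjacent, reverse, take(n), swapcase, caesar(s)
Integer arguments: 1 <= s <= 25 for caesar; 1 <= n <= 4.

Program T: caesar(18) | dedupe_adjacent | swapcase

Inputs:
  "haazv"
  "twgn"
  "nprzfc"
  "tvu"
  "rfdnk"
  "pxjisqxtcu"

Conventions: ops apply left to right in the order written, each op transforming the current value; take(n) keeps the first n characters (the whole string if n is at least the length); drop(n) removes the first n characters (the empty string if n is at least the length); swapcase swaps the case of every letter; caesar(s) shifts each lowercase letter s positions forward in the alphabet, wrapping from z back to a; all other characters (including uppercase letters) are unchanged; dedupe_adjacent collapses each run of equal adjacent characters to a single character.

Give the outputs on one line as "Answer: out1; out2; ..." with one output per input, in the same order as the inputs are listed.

Execution, op by op:
  "haazv" -> "zssrn" -> "zsrn" -> "ZSRN"
  "twgn" -> "loyf" -> "loyf" -> "LOYF"
  "nprzfc" -> "fhjrxu" -> "fhjrxu" -> "FHJRXU"
  "tvu" -> "lnm" -> "lnm" -> "LNM"
  "rfdnk" -> "jxvfc" -> "jxvfc" -> "JXVFC"
  "pxjisqxtcu" -> "hpbakiplum" -> "hpbakiplum" -> "HPBAKIPLUM"

"ZSRN"; "LOYF"; "FHJRXU"; "LNM"; "JXVFC"; "HPBAKIPLUM"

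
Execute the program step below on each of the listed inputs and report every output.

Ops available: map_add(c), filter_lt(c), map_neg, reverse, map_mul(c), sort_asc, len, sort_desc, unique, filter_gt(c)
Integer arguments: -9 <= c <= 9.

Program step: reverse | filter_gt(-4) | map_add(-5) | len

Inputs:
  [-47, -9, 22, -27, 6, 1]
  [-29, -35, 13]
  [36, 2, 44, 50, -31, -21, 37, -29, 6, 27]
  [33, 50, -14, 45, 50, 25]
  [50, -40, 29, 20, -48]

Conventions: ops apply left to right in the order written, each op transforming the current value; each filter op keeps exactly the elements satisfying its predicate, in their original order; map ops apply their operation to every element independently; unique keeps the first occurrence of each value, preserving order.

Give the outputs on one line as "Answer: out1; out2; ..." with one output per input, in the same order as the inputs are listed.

3; 1; 7; 5; 3

Execution, op by op:
  [-47, -9, 22, -27, 6, 1] -> [1, 6, -27, 22, -9, -47] -> [1, 6, 22] -> [-4, 1, 17] -> 3
  [-29, -35, 13] -> [13, -35, -29] -> [13] -> [8] -> 1
  [36, 2, 44, 50, -31, -21, 37, -29, 6, 27] -> [27, 6, -29, 37, -21, -31, 50, 44, 2, 36] -> [27, 6, 37, 50, 44, 2, 36] -> [22, 1, 32, 45, 39, -3, 31] -> 7
  [33, 50, -14, 45, 50, 25] -> [25, 50, 45, -14, 50, 33] -> [25, 50, 45, 50, 33] -> [20, 45, 40, 45, 28] -> 5
  [50, -40, 29, 20, -48] -> [-48, 20, 29, -40, 50] -> [20, 29, 50] -> [15, 24, 45] -> 3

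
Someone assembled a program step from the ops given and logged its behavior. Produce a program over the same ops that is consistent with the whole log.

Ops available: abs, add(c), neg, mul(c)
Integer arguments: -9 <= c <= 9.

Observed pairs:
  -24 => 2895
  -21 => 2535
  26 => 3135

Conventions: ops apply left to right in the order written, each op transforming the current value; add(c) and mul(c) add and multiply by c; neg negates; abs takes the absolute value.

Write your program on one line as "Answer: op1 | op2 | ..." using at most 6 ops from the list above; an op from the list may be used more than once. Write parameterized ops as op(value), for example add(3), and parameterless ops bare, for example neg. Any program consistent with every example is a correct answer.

mul(5) | abs | mul(-8) | abs | add(5) | mul(3)

Check, running the answer program on each example:
  -24 -> -120 -> 120 -> -960 -> 960 -> 965 -> 2895
  -21 -> -105 -> 105 -> -840 -> 840 -> 845 -> 2535
  26 -> 130 -> 130 -> -1040 -> 1040 -> 1045 -> 3135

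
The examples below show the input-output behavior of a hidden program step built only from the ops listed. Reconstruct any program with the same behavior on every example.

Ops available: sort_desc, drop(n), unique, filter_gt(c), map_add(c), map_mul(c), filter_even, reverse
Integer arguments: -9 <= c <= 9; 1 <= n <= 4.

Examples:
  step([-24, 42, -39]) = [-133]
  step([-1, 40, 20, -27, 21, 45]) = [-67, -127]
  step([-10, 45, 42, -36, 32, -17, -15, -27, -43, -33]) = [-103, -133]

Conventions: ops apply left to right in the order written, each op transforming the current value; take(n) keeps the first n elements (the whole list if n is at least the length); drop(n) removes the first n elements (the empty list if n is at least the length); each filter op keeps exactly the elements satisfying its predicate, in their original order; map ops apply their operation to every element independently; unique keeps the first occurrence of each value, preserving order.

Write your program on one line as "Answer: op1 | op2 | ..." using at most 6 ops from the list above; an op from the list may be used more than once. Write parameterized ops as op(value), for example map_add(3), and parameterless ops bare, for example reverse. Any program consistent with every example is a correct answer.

filter_even | filter_gt(9) | map_mul(-3) | reverse | map_add(-2) | map_add(-5)

Check, running the answer program on each example:
  [-24, 42, -39] -> [-24, 42] -> [42] -> [-126] -> [-126] -> [-128] -> [-133]
  [-1, 40, 20, -27, 21, 45] -> [40, 20] -> [40, 20] -> [-120, -60] -> [-60, -120] -> [-62, -122] -> [-67, -127]
  [-10, 45, 42, -36, 32, -17, -15, -27, -43, -33] -> [-10, 42, -36, 32] -> [42, 32] -> [-126, -96] -> [-96, -126] -> [-98, -128] -> [-103, -133]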